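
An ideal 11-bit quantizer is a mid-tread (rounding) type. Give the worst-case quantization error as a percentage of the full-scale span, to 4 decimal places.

Rounding → worst-case error = ½ LSB = V_FS/2^12, so 100/4096 = 0.0244141 % of full scale.

0.0244 %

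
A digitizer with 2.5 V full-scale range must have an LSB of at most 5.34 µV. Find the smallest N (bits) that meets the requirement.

19 bits

Number of steps required ≥ 2.5 V / 5.34 µV = 468164.79.
Need 2^N ≥ 468164.79; 2^18 = 262144, 2^19 = 524288.
Minimum N = 19.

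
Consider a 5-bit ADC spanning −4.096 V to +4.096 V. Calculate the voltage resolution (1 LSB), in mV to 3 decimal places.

256.000 mV

Full-scale span = 8.192 V.
LSB = 8.192 / 2^5 = 8.192 / 32 = 0.256 V = 256.000 mV.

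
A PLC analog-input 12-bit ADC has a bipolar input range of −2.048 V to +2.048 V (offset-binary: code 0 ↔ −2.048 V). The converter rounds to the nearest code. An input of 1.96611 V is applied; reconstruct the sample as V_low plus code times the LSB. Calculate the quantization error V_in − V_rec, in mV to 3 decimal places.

0.110 mV

LSB = 4.096/2^12 = 1.000 mV.
(1.96611 − (−2.048))/0.001 = 4014.1100; round gives code 4014.
Reconstructed: 1.966 V.
Difference: 0.00011 V → 0.110 mV.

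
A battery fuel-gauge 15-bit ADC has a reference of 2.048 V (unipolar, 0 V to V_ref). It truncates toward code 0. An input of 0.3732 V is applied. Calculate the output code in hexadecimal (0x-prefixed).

code 0x1753 (decimal 5971)

With 32768 levels over 2.048 V, one step is 62.50 µV.
Input sits at 5971.200 steps above V_low.
Floor → code 5971.
In hexadecimal (0x-prefixed): 0x1753.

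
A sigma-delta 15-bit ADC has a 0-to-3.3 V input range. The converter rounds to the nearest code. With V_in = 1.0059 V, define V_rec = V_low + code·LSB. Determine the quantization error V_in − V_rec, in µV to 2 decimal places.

Step size: 3.3 V ÷ 2^15 = 100.71 µV.
(V_in − V_low)/LSB = (1.0059 − 0)/0.000100708 = 9988.2822 → code 9988 (round).
Code 9988 maps back to 0 + 9988×0.000100708 V = 1.0058716 V.
V_in − V_rec = 2.8418e-05 V = 28.42 µV.

28.42 µV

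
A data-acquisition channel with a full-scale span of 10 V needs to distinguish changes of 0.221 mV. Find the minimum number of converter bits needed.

16 bits

Number of steps required ≥ 10 V / 0.221 mV = 45248.87.
Need 2^N ≥ 45248.87; 2^15 = 32768, 2^16 = 65536.
Minimum N = 16.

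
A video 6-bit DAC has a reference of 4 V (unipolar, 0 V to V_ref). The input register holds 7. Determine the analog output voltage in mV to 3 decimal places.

LSB = 4 V / 2^6 = 62.500 mV.
V_out = 0 + 7 × 0.0625 V = 0.4375 V.
= 437.500 mV.

437.500 mV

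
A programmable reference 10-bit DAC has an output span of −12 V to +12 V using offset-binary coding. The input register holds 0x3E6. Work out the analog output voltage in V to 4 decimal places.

LSB = 24 V / 2^10 = 23.438 mV.
Code 0x3E6 = 998 decimal.
V_out = (−12) + 998 × 0.0234375 V = 11.3906 V.

11.3906 V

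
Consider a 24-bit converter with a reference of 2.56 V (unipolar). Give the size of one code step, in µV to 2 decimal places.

0.15 µV

Full-scale span = 2.56 V.
LSB = 2.56 / 2^24 = 2.56 / 16777216 = 1.52588e-07 V = 0.15 µV.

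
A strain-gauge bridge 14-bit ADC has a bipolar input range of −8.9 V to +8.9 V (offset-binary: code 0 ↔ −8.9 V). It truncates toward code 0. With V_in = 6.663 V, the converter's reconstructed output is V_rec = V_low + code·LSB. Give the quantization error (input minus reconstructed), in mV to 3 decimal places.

One LSB is 17.8 V / 16384 = 1.086 mV.
(V_in − V_low)/LSB = (6.663 − (−8.9))/0.00108643 = 14324.9546 → code 14324 (floor).
Code 14324 maps back to (−8.9) + 14324×0.00108643 V = 6.6619629 V.
V_in − V_rec = 0.00103711 V = 1.037 mV.

1.037 mV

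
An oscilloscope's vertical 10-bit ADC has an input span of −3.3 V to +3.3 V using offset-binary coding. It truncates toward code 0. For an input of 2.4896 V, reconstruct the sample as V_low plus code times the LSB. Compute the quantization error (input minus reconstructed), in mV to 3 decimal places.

LSB = 6.6/2^10 = 6.445 mV.
(2.4896 − (−3.3))/0.00644531 = 898.2652; ⌊·⌋ gives code 898.
Reconstructed: 2.4878906 V.
Difference: 0.00170937 V → 1.709 mV.

1.709 mV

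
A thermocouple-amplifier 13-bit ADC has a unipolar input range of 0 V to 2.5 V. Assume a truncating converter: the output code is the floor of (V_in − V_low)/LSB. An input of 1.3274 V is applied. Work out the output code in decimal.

Full-scale span = 2.5 V; LSB = 2.5/2^13 = 305.18 µV.
Input sits at 4349.624 steps above V_low.
So the output code is 4349.

code 4349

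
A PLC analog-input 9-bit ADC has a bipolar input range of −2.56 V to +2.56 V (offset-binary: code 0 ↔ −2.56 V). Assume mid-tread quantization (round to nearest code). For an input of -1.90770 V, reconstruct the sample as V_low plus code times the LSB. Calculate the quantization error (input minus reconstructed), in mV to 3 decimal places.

One LSB is 5.12 V / 512 = 10.000 mV.
(-1.90770 − (−2.56))/0.01 = 65.2300; round gives code 65.
V_rec = (−2.56) + 65·0.01 = -1.91 V.
Difference: 0.0023 V → 2.300 mV.

2.300 mV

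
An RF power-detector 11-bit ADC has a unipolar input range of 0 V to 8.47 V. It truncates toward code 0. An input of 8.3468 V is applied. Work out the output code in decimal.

code 2018

Full-scale span = 8.47 V; LSB = 8.47/2^11 = 4.136 mV.
(V_in − V_low)/LSB = (8.3468 − 0) / 0.00413574 = 2018.211.
⌊·⌋(2018.211) = 2018.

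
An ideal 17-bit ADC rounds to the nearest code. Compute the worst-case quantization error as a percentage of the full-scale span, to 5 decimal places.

0.00038 %

Rounding → worst-case error = ½ LSB = V_FS/2^18, so 100/262144 = 0.00038147 % of full scale.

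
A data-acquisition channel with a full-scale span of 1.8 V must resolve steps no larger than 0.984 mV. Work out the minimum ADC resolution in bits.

Number of steps required ≥ 1.8 V / 0.984 mV = 1829.27.
Need 2^N ≥ 1829.27; 2^10 = 1024, 2^11 = 2048.
Minimum N = 11.

11 bits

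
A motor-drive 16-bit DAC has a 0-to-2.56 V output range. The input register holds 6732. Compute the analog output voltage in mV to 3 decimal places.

LSB = 2.56 V / 2^16 = 39.06 µV.
V_out = 0 + 6732 × 3.90625e-05 V = 0.262969 V.
= 262.969 mV.

262.969 mV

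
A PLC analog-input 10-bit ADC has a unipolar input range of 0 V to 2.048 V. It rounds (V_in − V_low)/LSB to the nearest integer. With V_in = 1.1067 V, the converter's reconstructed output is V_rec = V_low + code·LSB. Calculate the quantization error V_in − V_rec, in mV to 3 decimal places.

0.700 mV

One LSB is 2.048 V / 1024 = 2.000 mV.
(1.1067 − 0)/0.002 = 553.3500; round gives code 553.
Reconstructed: 1.106 V.
Error = 1.1067 − 1.106 = 0.0007 V = 0.700 mV.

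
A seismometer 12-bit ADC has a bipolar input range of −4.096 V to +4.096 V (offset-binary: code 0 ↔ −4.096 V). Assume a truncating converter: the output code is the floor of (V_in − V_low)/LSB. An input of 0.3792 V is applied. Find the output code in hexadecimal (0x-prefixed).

code 0x8BD (decimal 2237)

LSB = 8.192 V / 4096 = 2.000 mV.
(0.3792 − (−4.096)) / 0.002 = 2237.600 LSBs.
So the output code is 2237.
In hexadecimal (0x-prefixed): 0x8BD.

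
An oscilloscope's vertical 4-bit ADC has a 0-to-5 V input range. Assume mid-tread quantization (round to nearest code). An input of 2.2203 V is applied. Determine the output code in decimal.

With 16 levels over 5 V, one step is 312.500 mV.
(2.2203 − 0) / 0.3125 = 7.105 LSBs.
round(7.105) = 7.

code 7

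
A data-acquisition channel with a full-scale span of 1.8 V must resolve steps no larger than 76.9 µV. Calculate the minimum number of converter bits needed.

15 bits

Number of steps required ≥ 1.8 V / 76.9 µV = 23407.02.
Need 2^N ≥ 23407.02; 2^14 = 16384, 2^15 = 32768.
Minimum N = 15.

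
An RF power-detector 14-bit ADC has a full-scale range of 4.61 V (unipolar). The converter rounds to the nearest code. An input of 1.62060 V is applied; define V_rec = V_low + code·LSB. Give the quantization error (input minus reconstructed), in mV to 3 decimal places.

-0.103 mV

LSB = 4.61/2^14 = 281.37 µV.
(1.62060 − 0)/0.000281372 = 5759.6335; round gives code 5760.
Code 5760 maps back to 0 + 5760×0.000281372 V = 1.6207031 V.
Error = 1.62060 − 1.6207031 = -0.000103125 V = -0.103 mV.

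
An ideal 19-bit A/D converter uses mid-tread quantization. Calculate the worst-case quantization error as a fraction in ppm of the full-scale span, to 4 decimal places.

0.9537 ppm

Rounding → worst-case error = ½ LSB = V_FS/2^20, so 1e+06/1048576 = 0.953674 ppm of full scale.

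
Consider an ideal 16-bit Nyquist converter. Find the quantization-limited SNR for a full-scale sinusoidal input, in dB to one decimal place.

SNR ≈ 6.02·N + 1.76 dB = 6.02·16 + 1.76 = 98.08 dB.

98.1 dB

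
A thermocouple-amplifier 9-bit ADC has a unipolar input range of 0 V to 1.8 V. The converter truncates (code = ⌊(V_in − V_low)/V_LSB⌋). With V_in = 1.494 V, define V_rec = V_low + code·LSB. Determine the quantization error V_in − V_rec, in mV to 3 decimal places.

Step size: 1.8 V ÷ 2^9 = 3.516 mV.
(V_in − V_low)/LSB = (1.494 − 0)/0.00351563 = 424.9600 → code 424 (floor).
Reconstructed: 1.490625 V.
Error = 1.494 − 1.490625 = 0.003375 V = 3.375 mV.

3.375 mV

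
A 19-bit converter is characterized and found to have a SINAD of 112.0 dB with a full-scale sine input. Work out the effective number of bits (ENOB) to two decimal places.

18.31 bits

ENOB = (SINAD − 1.76) / 6.02 = (112.0 − 1.76)/6.02 = 18.312.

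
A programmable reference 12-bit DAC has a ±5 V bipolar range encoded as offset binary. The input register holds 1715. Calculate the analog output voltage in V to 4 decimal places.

LSB = 10 V / 2^12 = 2.441 mV.
V_out = (−5) + 1715 × 0.00244141 V = -0.812988 V.

-0.8130 V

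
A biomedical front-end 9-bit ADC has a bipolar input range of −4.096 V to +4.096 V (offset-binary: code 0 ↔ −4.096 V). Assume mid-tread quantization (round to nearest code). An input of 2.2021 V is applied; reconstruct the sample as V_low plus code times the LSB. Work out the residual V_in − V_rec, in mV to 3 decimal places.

-5.900 mV

Step size: 8.192 V ÷ 2^9 = 16.000 mV.
(V_in − V_low)/LSB = (2.2021 − (−4.096))/0.016 = 393.6313 → code 394 (round).
Reconstructed: 2.208 V.
Error = 2.2021 − 2.208 = -0.0059 V = -5.900 mV.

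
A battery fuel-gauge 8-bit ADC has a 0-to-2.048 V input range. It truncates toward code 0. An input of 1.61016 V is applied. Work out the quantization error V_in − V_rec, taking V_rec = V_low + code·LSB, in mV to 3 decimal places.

Step size: 2.048 V ÷ 2^8 = 8.000 mV.
(1.61016 − 0)/0.008 = 201.2700; ⌊·⌋ gives code 201.
V_rec = 0 + 201·0.008 = 1.608 V.
V_in − V_rec = 0.00216 V = 2.160 mV.

2.160 mV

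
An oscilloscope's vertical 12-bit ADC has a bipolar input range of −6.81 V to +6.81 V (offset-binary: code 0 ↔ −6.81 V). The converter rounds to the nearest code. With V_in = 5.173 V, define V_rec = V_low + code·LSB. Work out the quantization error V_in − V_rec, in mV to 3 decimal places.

One LSB is 13.62 V / 4096 = 3.325 mV.
(V_in − V_low)/LSB = (5.173 − (−6.81))/0.0033252 = 3603.6981 → code 3604 (round).
Code 3604 maps back to (−6.81) + 3604×0.0033252 V = 5.1740039 V.
Error = 5.173 − 5.1740039 = -0.00100391 V = -1.004 mV.

-1.004 mV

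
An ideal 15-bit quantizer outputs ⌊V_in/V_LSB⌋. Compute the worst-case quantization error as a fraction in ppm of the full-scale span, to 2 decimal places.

Truncating → worst-case error = 1 LSB = V_FS/2^15, so 1e+06/32768 = 30.5176 ppm of full scale.

30.52 ppm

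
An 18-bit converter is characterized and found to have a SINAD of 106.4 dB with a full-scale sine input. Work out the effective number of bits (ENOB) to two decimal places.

ENOB = (SINAD − 1.76) / 6.02 = (106.4 − 1.76)/6.02 = 17.382.

17.38 bits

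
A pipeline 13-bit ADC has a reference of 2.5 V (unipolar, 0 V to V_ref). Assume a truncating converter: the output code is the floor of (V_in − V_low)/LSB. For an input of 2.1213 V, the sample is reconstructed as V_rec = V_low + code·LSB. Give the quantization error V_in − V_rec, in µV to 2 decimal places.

One LSB is 2.5 V / 8192 = 305.18 µV.
(V_in − V_low)/LSB = (2.1213 − 0)/0.000305176 = 6951.0758 → code 6951 (floor).
V_rec = 0 + 6951·0.000305176 = 2.1212769 V.
Difference: 2.31445e-05 V → 23.14 µV.

23.14 µV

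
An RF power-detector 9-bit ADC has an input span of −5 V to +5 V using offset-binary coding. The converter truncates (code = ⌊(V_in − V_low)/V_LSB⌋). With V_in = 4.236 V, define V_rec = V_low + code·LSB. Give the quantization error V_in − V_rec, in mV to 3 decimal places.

17.250 mV

One LSB is 10 V / 512 = 19.531 mV.
Scaled input = 472.8832 LSBs, so code = 472.
V_rec = (−5) + 472·0.0195312 = 4.21875 V.
V_in − V_rec = 0.01725 V = 17.250 mV.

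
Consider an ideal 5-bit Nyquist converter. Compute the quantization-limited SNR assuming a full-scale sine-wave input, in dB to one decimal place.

SNR ≈ 6.02·N + 1.76 dB = 6.02·5 + 1.76 = 31.86 dB.

31.9 dB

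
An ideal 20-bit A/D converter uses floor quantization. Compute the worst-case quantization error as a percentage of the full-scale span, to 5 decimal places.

0.00010 %

Truncating → worst-case error = 1 LSB = V_FS/2^20, so 100/1048576 = 9.53674e-05 % of full scale.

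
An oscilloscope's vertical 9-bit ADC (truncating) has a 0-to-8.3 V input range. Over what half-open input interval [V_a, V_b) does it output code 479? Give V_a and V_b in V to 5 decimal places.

LSB = 8.3/2^9 = 16.211 mV.
V_a = V_low + 479·LSB = 7.76504 V; V_b = V_low + 480·LSB = 7.78125 V.

[7.76504 V, 7.78125 V)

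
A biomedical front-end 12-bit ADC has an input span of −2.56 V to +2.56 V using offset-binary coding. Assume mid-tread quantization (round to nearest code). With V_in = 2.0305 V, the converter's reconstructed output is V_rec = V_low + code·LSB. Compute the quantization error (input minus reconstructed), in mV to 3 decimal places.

0.500 mV

LSB = 5.12/2^12 = 1.250 mV.
(V_in − V_low)/LSB = (2.0305 − (−2.56))/0.00125 = 3672.4000 → code 3672 (round).
Code 3672 maps back to (−2.56) + 3672×0.00125 V = 2.03 V.
Difference: 0.0005 V → 0.500 mV.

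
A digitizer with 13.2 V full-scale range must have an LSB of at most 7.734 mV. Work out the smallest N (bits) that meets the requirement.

11 bits

Number of steps required ≥ 13.2 V / 7.734 mV = 1706.75.
Need 2^N ≥ 1706.75; 2^10 = 1024, 2^11 = 2048.
Minimum N = 11.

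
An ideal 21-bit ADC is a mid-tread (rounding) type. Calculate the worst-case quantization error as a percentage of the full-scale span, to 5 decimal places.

Rounding → worst-case error = ½ LSB = V_FS/2^22, so 100/4194304 = 2.38419e-05 % of full scale.

0.00002 %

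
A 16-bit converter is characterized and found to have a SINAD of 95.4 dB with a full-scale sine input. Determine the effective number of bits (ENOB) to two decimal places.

ENOB = (SINAD − 1.76) / 6.02 = (95.4 − 1.76)/6.02 = 15.555.

15.55 bits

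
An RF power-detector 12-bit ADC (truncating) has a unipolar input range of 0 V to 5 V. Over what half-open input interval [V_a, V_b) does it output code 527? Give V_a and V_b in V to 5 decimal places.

LSB = 5/2^12 = 1.221 mV.
V_a = V_low + 527·LSB = 0.643311 V; V_b = V_low + 528·LSB = 0.644531 V.

[0.64331 V, 0.64453 V)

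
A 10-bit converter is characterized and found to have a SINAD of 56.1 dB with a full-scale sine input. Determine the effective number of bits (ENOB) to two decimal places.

9.03 bits

ENOB = (SINAD − 1.76) / 6.02 = (56.1 − 1.76)/6.02 = 9.027.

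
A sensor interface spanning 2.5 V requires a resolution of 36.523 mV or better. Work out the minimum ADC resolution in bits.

Number of steps required ≥ 2.5 V / 36.523 mV = 68.45.
Need 2^N ≥ 68.45; 2^6 = 64, 2^7 = 128.
Minimum N = 7.

7 bits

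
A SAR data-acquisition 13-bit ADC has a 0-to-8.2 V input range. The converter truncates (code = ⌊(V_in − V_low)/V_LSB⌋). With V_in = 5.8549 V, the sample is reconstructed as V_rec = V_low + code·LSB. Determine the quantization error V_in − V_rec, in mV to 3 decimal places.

Step size: 8.2 V ÷ 2^13 = 1.001 mV.
(V_in − V_low)/LSB = (5.8549 − 0)/0.00100098 = 5849.1879 → code 5849 (floor).
Reconstructed: 5.8547119 V.
Difference: 0.000188086 V → 0.188 mV.

0.188 mV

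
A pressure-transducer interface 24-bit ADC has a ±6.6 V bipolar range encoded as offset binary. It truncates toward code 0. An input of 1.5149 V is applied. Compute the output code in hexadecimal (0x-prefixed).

Full-scale span = 13.2 V; LSB = 13.2/2^24 = 0.79 µV.
Input sits at 10314047.736 steps above V_low.
Floor → code 10314047.
In hexadecimal (0x-prefixed): 0x9D613F.

code 0x9D613F (decimal 10314047)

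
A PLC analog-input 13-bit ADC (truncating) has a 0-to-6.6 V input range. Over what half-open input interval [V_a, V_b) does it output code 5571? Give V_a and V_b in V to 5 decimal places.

LSB = 6.6/2^13 = 0.806 mV.
V_a = V_low + 5571·LSB = 4.48835 V; V_b = V_low + 5572·LSB = 4.48916 V.

[4.48835 V, 4.48916 V)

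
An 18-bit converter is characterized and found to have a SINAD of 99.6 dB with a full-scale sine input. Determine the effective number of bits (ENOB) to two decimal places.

16.25 bits

ENOB = (SINAD − 1.76) / 6.02 = (99.6 − 1.76)/6.02 = 16.252.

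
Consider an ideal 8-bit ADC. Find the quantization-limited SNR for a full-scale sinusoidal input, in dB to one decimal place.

49.9 dB

SNR ≈ 6.02·N + 1.76 dB = 6.02·8 + 1.76 = 49.92 dB.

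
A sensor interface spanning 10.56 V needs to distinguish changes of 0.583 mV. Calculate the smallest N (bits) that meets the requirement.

15 bits

Number of steps required ≥ 10.56 V / 0.583 mV = 18113.21.
Need 2^N ≥ 18113.21; 2^14 = 16384, 2^15 = 32768.
Minimum N = 15.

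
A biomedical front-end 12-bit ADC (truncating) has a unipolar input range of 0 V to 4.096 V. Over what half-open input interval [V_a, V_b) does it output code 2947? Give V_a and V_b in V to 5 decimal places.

[2.94700 V, 2.94800 V)

LSB = 4.096/2^12 = 1.000 mV.
V_a = V_low + 2947·LSB = 2.947 V; V_b = V_low + 2948·LSB = 2.948 V.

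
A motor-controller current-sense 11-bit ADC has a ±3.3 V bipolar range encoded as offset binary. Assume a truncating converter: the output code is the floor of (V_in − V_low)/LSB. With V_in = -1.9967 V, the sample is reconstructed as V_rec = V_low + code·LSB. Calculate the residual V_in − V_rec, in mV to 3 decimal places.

Step size: 6.6 V ÷ 2^11 = 3.223 mV.
(-1.9967 − (−3.3))/0.00322266 = 404.4179; ⌊·⌋ gives code 404.
Code 404 maps back to (−3.3) + 404×0.00322266 V = -1.9980469 V.
Error = -1.9967 − (−1.9980469) = 0.00134687 V = 1.347 mV.

1.347 mV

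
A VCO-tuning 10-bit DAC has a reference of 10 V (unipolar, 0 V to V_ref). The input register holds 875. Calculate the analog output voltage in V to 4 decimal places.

LSB = 10 V / 2^10 = 9.766 mV.
V_out = 0 + 875 × 0.00976562 V = 8.54492 V.

8.5449 V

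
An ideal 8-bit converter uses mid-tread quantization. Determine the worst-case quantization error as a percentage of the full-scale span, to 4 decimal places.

0.1953 %

Rounding → worst-case error = ½ LSB = V_FS/2^9, so 100/512 = 0.195312 % of full scale.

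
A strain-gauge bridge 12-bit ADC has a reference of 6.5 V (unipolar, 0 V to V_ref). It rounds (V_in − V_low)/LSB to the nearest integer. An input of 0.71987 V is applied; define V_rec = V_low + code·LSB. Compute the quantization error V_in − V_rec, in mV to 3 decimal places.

-0.589 mV

LSB = 6.5/2^12 = 1.587 mV.
Scaled input = 453.6288 LSBs, so code = 454.
Reconstructed: 0.72045898 V.
Difference: -0.000588984 V → -0.589 mV.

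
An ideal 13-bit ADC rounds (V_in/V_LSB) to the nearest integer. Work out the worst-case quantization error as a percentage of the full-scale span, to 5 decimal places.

0.00610 %

Rounding → worst-case error = ½ LSB = V_FS/2^14, so 100/16384 = 0.00610352 % of full scale.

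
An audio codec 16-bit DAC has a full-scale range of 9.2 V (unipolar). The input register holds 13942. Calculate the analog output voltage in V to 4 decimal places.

LSB = 9.2 V / 2^16 = 140.38 µV.
V_out = 0 + 13942 × 0.000140381 V = 1.95719 V.

1.9572 V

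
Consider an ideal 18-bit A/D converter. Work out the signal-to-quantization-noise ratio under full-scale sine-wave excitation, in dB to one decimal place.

110.1 dB

SNR ≈ 6.02·N + 1.76 dB = 6.02·18 + 1.76 = 110.12 dB.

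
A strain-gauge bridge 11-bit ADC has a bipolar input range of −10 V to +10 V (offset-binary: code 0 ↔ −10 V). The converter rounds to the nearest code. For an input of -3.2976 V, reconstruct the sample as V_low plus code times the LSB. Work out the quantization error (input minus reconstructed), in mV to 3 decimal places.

LSB = 20/2^11 = 9.766 mV.
Scaled input = 686.3258 LSBs, so code = 686.
V_rec = (−10) + 686·0.00976562 = -3.3007812 V.
V_in − V_rec = 0.00318125 V = 3.181 mV.

3.181 mV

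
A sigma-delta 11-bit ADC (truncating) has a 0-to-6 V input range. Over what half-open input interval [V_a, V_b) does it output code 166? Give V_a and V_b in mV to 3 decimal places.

LSB = 6/2^11 = 2.930 mV.
V_a = V_low + 166·LSB = 0.486328 V; V_b = V_low + 167·LSB = 0.489258 V.

[486.328 mV, 489.258 mV)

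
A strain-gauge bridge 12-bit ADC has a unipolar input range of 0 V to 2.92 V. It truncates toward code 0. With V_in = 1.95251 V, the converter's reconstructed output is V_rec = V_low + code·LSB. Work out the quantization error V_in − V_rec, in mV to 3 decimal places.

One LSB is 2.92 V / 4096 = 0.713 mV.
(V_in − V_low)/LSB = (1.95251 − 0)/0.000712891 = 2738.8633 → code 2738 (floor).
Reconstructed: 1.9518945 V.
V_in − V_rec = 0.000615469 V = 0.615 mV.

0.615 mV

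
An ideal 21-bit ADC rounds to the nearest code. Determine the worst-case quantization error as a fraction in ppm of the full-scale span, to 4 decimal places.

0.2384 ppm

Rounding → worst-case error = ½ LSB = V_FS/2^22, so 1e+06/4194304 = 0.238419 ppm of full scale.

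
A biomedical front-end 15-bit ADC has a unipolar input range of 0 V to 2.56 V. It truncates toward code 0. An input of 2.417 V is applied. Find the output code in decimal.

code 30937

Full-scale span = 2.56 V; LSB = 2.56/2^15 = 78.12 µV.
Input sits at 30937.600 steps above V_low.
⌊·⌋(30937.600) = 30937.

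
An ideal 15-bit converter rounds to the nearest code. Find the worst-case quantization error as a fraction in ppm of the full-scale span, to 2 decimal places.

15.26 ppm

Rounding → worst-case error = ½ LSB = V_FS/2^16, so 1e+06/65536 = 15.2588 ppm of full scale.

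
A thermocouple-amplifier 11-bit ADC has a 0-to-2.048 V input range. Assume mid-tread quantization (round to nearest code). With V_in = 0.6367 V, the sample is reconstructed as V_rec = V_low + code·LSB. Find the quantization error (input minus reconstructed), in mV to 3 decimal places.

LSB = 2.048/2^11 = 1.000 mV.
(0.6367 − 0)/0.001 = 636.7000; round gives code 637.
Code 637 maps back to 0 + 637×0.001 V = 0.637 V.
Difference: -0.0003 V → -0.300 mV.

-0.300 mV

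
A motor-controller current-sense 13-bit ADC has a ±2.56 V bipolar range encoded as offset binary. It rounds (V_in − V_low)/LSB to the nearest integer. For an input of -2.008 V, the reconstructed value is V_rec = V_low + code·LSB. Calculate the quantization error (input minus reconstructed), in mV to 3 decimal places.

0.125 mV

LSB = 5.12/2^13 = 0.625 mV.
Scaled input = 883.2000 LSBs, so code = 883.
V_rec = (−2.56) + 883·0.000625 = -2.008125 V.
V_in − V_rec = 0.000125 V = 0.125 mV.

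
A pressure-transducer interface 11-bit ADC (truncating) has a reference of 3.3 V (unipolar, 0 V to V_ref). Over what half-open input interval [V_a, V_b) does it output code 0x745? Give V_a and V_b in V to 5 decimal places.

LSB = 3.3/2^11 = 1.611 mV.
Code 0x745 = 1861 decimal.
V_a = V_low + 1861·LSB = 2.99868 V; V_b = V_low + 1862·LSB = 3.00029 V.

[2.99868 V, 3.00029 V)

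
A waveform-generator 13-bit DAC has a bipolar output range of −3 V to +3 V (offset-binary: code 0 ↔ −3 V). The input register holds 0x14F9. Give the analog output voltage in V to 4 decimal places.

0.9324 V

LSB = 6 V / 2^13 = 0.732 mV.
Code 0x14F9 = 5369 decimal.
V_out = (−3) + 5369 × 0.000732422 V = 0.932373 V.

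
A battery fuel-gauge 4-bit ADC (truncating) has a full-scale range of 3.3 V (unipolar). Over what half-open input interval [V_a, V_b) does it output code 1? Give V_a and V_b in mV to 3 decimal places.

[206.250 mV, 412.500 mV)

LSB = 3.3/2^4 = 206.250 mV.
V_a = V_low + 1·LSB = 0.20625 V; V_b = V_low + 2·LSB = 0.4125 V.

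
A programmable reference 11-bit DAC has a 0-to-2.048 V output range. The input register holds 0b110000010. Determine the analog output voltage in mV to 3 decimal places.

LSB = 2.048 V / 2^11 = 1.000 mV.
Code 0b110000010 = 386 decimal.
V_out = 0 + 386 × 0.001 V = 0.386 V.
= 386.000 mV.

386.000 mV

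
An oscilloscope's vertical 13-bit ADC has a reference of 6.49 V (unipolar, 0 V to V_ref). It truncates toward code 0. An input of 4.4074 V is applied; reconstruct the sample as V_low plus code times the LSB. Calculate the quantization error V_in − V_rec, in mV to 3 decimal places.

0.189 mV

Step size: 6.49 V ÷ 2^13 = 0.792 mV.
(4.4074 − 0)/0.000792236 = 5563.2390; ⌊·⌋ gives code 5563.
V_rec = 0 + 5563·0.000792236 = 4.4072107 V.
Error = 4.4074 − 4.4072107 = 0.000189307 V = 0.189 mV.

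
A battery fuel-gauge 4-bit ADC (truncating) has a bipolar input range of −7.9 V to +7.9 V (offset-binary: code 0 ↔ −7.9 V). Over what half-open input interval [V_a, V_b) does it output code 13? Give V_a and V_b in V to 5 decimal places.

LSB = 15.8/2^4 = 0.9875 V.
V_a = V_low + 13·LSB = 4.9375 V; V_b = V_low + 14·LSB = 5.925 V.

[4.93750 V, 5.92500 V)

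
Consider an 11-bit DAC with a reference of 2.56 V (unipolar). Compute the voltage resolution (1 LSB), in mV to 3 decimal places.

1.250 mV

Full-scale span = 2.56 V.
LSB = 2.56 / 2^11 = 2.56 / 2048 = 0.00125 V = 1.250 mV.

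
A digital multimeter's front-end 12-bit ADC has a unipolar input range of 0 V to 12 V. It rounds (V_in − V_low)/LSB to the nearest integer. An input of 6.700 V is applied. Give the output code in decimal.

code 2287

With 4096 levels over 12 V, one step is 2.930 mV.
(V_in − V_low)/LSB = (6.700 − 0) / 0.00292969 = 2286.933.
round(2286.933) = 2287.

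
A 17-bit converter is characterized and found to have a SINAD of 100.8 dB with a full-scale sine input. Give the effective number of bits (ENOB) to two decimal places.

16.45 bits

ENOB = (SINAD − 1.76) / 6.02 = (100.8 − 1.76)/6.02 = 16.452.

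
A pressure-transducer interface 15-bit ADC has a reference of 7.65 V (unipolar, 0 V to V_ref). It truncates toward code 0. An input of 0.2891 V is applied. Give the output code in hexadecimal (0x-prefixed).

code 0x4D6 (decimal 1238)

Full-scale span = 7.65 V; LSB = 7.65/2^15 = 233.46 µV.
(V_in − V_low)/LSB = (0.2891 − 0) / 0.000233459 = 1238.331.
Floor → code 1238.
In hexadecimal (0x-prefixed): 0x4D6.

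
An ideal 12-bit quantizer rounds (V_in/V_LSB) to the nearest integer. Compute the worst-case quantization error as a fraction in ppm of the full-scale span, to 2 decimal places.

122.07 ppm

Rounding → worst-case error = ½ LSB = V_FS/2^13, so 1e+06/8192 = 122.07 ppm of full scale.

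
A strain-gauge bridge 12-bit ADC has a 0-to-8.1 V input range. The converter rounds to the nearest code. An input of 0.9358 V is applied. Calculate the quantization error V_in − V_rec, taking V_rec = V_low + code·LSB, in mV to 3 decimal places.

Step size: 8.1 V ÷ 2^12 = 1.978 mV.
Scaled input = 473.2144 LSBs, so code = 473.
Reconstructed: 0.93537598 V.
Difference: 0.000424023 V → 0.424 mV.

0.424 mV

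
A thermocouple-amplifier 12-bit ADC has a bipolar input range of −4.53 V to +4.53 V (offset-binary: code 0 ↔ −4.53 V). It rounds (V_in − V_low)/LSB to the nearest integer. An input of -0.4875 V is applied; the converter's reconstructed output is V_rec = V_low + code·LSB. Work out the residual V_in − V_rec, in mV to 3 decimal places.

-0.879 mV

One LSB is 9.06 V / 4096 = 2.212 mV.
(V_in − V_low)/LSB = (-0.4875 − (−4.53))/0.00221191 = 1827.6026 → code 1828 (round).
Reconstructed: -0.48662109 V.
Difference: -0.000878906 V → -0.879 mV.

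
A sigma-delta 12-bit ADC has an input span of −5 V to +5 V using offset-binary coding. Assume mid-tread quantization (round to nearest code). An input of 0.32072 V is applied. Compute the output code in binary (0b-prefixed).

With 4096 levels over 10 V, one step is 2.441 mV.
(V_in − V_low)/LSB = (0.32072 − (−5)) / 0.00244141 = 2179.367.
So the output code is 2179.
In binary (0b-prefixed): 0b100010000011.

code 0b100010000011 (decimal 2179)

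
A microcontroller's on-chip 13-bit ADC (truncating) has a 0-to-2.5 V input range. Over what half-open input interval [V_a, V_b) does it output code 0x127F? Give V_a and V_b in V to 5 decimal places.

LSB = 2.5/2^13 = 305.18 µV.
Code 0x127F = 4735 decimal.
V_a = V_low + 4735·LSB = 1.44501 V; V_b = V_low + 4736·LSB = 1.44531 V.

[1.44501 V, 1.44531 V)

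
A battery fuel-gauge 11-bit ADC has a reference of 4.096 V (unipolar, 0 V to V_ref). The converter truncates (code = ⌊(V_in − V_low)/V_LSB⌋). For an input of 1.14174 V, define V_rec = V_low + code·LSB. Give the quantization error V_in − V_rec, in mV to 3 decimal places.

1.740 mV

One LSB is 4.096 V / 2048 = 2.000 mV.
Scaled input = 570.8700 LSBs, so code = 570.
Code 570 maps back to 0 + 570×0.002 V = 1.14 V.
V_in − V_rec = 0.00174 V = 1.740 mV.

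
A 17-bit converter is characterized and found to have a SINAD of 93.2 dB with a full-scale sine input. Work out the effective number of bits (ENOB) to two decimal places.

ENOB = (SINAD − 1.76) / 6.02 = (93.2 − 1.76)/6.02 = 15.189.

15.19 bits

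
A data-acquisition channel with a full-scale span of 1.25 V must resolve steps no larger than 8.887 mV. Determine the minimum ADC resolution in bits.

8 bits

Number of steps required ≥ 1.25 V / 8.887 mV = 140.65.
Need 2^N ≥ 140.65; 2^7 = 128, 2^8 = 256.
Minimum N = 8.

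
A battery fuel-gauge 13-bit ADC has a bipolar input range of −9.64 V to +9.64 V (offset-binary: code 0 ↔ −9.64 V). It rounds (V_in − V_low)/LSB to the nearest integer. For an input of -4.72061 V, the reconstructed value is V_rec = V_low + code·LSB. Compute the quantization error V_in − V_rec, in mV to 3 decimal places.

LSB = 19.28/2^13 = 2.354 mV.
Scaled input = 2090.2304 LSBs, so code = 2090.
Code 2090 maps back to (−9.64) + 2090×0.00235352 V = -4.7211523 V.
Error = -4.72061 − (−4.7211523) = 0.000542344 V = 0.542 mV.

0.542 mV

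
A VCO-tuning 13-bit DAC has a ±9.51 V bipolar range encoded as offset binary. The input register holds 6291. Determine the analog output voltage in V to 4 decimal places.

5.0963 V

LSB = 19.02 V / 2^13 = 2.322 mV.
V_out = (−9.51) + 6291 × 0.00232178 V = 5.0963 V.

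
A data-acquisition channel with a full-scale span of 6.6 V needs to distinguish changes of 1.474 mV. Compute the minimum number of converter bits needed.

13 bits

Number of steps required ≥ 6.6 V / 1.474 mV = 4477.61.
Need 2^N ≥ 4477.61; 2^12 = 4096, 2^13 = 8192.
Minimum N = 13.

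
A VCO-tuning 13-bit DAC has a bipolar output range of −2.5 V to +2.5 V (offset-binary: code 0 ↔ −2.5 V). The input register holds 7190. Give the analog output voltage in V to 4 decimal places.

LSB = 5 V / 2^13 = 0.610 mV.
V_out = (−2.5) + 7190 × 0.000610352 V = 1.88843 V.

1.8884 V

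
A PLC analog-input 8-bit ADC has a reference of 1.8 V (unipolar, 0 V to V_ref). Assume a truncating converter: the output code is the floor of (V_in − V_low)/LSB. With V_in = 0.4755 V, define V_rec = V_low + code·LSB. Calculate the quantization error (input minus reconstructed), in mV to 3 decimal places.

Step size: 1.8 V ÷ 2^8 = 7.031 mV.
(0.4755 − 0)/0.00703125 = 67.6267; ⌊·⌋ gives code 67.
Reconstructed: 0.47109375 V.
V_in − V_rec = 0.00440625 V = 4.406 mV.

4.406 mV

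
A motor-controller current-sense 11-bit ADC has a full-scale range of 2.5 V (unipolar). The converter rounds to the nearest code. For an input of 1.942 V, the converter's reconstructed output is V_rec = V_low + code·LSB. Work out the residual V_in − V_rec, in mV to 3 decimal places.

One LSB is 2.5 V / 2048 = 1.221 mV.
(1.942 − 0)/0.0012207 = 1590.8864; round gives code 1591.
V_rec = 0 + 1591·0.0012207 = 1.9421387 V.
Error = 1.942 − 1.9421387 = -0.000138672 V = -0.139 mV.

-0.139 mV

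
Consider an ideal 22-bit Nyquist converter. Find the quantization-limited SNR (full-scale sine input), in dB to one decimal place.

SNR ≈ 6.02·N + 1.76 dB = 6.02·22 + 1.76 = 134.20 dB.

134.2 dB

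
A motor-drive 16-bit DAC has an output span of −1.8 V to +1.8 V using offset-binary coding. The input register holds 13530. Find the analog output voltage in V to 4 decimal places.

LSB = 3.6 V / 2^16 = 54.93 µV.
V_out = (−1.8) + 13530 × 5.49316e-05 V = -1.05677 V.

-1.0568 V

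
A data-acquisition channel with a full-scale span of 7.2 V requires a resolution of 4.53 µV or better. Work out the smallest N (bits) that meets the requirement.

Number of steps required ≥ 7.2 V / 4.53 µV = 1589403.97.
Need 2^N ≥ 1589403.97; 2^20 = 1048576, 2^21 = 2097152.
Minimum N = 21.

21 bits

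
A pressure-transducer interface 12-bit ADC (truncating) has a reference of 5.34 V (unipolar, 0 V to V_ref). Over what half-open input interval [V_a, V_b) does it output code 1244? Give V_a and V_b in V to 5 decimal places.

[1.62182 V, 1.62312 V)

LSB = 5.34/2^12 = 1.304 mV.
V_a = V_low + 1244·LSB = 1.62182 V; V_b = V_low + 1245·LSB = 1.62312 V.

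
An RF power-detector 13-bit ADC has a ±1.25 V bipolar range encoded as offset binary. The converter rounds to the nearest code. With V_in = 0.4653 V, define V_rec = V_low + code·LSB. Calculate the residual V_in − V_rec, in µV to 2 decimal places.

-93.07 µV

One LSB is 2.5 V / 8192 = 305.18 µV.
(0.4653 − (−1.25))/0.000305176 = 5620.6950; round gives code 5621.
Reconstructed: 0.46539307 V.
V_in − V_rec = -9.30664e-05 V = -93.07 µV.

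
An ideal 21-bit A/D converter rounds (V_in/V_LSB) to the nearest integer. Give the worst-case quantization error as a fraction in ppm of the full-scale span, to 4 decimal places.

Rounding → worst-case error = ½ LSB = V_FS/2^22, so 1e+06/4194304 = 0.238419 ppm of full scale.

0.2384 ppm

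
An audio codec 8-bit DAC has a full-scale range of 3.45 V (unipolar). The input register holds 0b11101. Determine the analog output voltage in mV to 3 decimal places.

LSB = 3.45 V / 2^8 = 13.477 mV.
Code 0b11101 = 29 decimal.
V_out = 0 + 29 × 0.0134766 V = 0.39082 V.
= 390.820 mV.

390.820 mV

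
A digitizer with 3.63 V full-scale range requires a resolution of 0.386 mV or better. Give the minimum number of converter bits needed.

14 bits

Number of steps required ≥ 3.63 V / 0.386 mV = 9404.15.
Need 2^N ≥ 9404.15; 2^13 = 8192, 2^14 = 16384.
Minimum N = 14.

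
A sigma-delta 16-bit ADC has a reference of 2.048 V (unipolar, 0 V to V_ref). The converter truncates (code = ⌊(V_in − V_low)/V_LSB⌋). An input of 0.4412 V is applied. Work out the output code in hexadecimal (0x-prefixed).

Full-scale span = 2.048 V; LSB = 2.048/2^16 = 31.25 µV.
(V_in − V_low)/LSB = (0.4412 − 0) / 3.125e-05 = 14118.400.
So the output code is 14118.
In hexadecimal (0x-prefixed): 0x3726.

code 0x3726 (decimal 14118)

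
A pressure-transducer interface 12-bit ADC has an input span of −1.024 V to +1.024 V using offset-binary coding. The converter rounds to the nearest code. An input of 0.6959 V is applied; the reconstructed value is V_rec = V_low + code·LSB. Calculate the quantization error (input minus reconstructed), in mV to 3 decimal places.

One LSB is 2.048 V / 4096 = 0.500 mV.
(0.6959 − (−1.024))/0.0005 = 3439.8000; round gives code 3440.
Code 3440 maps back to (−1.024) + 3440×0.0005 V = 0.696 V.
V_in − V_rec = -0.0001 V = -0.100 mV.

-0.100 mV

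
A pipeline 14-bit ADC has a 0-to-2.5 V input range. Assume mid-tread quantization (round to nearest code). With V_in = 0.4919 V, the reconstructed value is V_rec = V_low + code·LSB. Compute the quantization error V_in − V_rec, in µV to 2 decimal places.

LSB = 2.5/2^14 = 152.59 µV.
(0.4919 − 0)/0.000152588 = 3223.7158; round gives code 3224.
Code 3224 maps back to 0 + 3224×0.000152588 V = 0.49194336 V.
V_in − V_rec = -4.33594e-05 V = -43.36 µV.

-43.36 µV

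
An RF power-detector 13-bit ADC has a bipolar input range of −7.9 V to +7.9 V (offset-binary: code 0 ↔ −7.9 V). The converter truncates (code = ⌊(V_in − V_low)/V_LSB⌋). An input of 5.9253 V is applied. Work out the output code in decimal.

Full-scale span = 15.8 V; LSB = 15.8/2^13 = 1.929 mV.
(5.9253 − (−7.9)) / 0.00192871 = 7168.156 LSBs.
Floor → code 7168.

code 7168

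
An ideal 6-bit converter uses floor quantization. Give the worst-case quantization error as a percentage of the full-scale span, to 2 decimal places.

Truncating → worst-case error = 1 LSB = V_FS/2^6, so 100/64 = 1.5625 % of full scale.

1.56 %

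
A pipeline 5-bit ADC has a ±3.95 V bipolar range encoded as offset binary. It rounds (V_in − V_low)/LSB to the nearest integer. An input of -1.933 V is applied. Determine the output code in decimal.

Full-scale span = 7.9 V; LSB = 7.9/2^5 = 246.875 mV.
Input sits at 8.170 steps above V_low.
round(8.170) = 8.

code 8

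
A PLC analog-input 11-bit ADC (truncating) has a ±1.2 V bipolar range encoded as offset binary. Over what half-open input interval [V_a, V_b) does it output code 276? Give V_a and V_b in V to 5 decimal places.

LSB = 2.4/2^11 = 1.172 mV.
V_a = V_low + 276·LSB = -0.876563 V; V_b = V_low + 277·LSB = -0.875391 V.

[-0.87656 V, -0.87539 V)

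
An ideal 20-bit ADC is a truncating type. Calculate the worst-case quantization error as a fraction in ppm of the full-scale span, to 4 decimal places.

Truncating → worst-case error = 1 LSB = V_FS/2^20, so 1e+06/1048576 = 0.953674 ppm of full scale.

0.9537 ppm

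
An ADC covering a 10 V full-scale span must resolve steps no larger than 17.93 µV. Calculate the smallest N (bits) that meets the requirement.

20 bits

Number of steps required ≥ 10 V / 17.93 µV = 557724.48.
Need 2^N ≥ 557724.48; 2^19 = 524288, 2^20 = 1048576.
Minimum N = 20.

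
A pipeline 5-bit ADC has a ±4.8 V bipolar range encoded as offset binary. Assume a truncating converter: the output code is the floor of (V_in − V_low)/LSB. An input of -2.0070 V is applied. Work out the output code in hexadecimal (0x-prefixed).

code 0x9 (decimal 9)

With 32 levels over 9.6 V, one step is 300.000 mV.
Input sits at 9.310 steps above V_low.
Floor → code 9.
In hexadecimal (0x-prefixed): 0x9.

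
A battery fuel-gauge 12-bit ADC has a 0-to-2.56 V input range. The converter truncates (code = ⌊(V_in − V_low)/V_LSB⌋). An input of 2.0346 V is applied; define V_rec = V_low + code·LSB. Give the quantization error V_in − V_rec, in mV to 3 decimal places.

Step size: 2.56 V ÷ 2^12 = 0.625 mV.
(V_in − V_low)/LSB = (2.0346 − 0)/0.000625 = 3255.3600 → code 3255 (floor).
Code 3255 maps back to 0 + 3255×0.000625 V = 2.034375 V.
Difference: 0.000225 V → 0.225 mV.

0.225 mV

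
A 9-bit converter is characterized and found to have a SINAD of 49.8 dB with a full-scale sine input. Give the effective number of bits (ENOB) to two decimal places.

ENOB = (SINAD − 1.76) / 6.02 = (49.8 − 1.76)/6.02 = 7.980.

7.98 bits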